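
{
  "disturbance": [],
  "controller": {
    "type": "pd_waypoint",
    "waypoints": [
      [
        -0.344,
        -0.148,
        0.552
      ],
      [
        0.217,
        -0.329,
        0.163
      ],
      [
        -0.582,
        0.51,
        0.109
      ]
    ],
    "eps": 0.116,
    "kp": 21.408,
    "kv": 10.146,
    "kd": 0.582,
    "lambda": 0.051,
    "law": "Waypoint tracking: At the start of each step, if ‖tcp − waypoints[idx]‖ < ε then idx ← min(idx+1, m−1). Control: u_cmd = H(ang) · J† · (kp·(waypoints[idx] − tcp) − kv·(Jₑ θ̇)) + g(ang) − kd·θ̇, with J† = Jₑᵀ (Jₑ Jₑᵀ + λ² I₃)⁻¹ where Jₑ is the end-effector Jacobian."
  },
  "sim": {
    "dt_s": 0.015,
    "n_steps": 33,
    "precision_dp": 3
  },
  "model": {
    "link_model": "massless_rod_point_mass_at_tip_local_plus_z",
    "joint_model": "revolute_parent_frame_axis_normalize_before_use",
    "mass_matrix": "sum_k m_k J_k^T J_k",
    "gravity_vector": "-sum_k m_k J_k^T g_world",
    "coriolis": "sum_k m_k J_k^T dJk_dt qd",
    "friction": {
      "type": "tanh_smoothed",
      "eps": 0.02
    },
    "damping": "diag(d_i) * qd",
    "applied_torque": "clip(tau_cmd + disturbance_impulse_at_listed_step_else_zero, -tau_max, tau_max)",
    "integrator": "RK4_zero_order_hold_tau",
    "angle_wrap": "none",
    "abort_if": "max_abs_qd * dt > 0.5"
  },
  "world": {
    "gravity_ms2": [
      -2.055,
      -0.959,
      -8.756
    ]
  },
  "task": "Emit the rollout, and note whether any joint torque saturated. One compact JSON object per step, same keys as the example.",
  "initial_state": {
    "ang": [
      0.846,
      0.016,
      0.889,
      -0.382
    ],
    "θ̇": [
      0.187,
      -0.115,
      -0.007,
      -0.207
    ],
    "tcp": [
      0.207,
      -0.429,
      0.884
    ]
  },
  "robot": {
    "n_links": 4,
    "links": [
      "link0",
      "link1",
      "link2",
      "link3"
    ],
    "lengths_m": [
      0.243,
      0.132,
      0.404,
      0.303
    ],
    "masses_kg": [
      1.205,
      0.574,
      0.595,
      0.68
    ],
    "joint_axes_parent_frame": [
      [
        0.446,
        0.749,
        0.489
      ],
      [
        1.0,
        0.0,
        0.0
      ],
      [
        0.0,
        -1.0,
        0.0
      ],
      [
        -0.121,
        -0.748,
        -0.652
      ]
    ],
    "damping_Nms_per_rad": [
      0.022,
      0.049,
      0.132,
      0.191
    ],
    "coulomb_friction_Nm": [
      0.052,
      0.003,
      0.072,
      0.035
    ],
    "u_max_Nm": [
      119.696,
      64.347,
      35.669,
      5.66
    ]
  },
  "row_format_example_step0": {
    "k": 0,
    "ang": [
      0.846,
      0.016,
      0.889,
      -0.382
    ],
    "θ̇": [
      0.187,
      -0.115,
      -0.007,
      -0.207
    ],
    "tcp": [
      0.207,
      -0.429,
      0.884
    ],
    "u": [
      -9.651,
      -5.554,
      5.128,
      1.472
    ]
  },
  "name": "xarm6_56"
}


{"k":1,"ang":[0.852,0.01,0.894,-0.384],"\u03b8\u0307":[0.632,-0.669,0.695,-0.009],"tcp":[0.209,-0.428,0.883],"u":[-8.725,-4.89,3.444,1.055]}
{"k":2,"ang":[0.864,-0.003,0.908,-0.383],"\u03b8\u0307":[0.915,-1.048,1.182,0.065],"tcp":[0.207,-0.426,0.882],"u":[-8.05,-4.412,2.146,0.773]}
{"k":3,"ang":[0.879,-0.02,0.928,-0.381],"\u03b8\u0307":[1.082,-1.312,1.484,0.155],"tcp":[0.203,-0.424,0.879],"u":[-7.492,-4.045,1.11,0.515]}
{"k":4,"ang":[0.896,-0.041,0.952,-0.379],"\u03b8\u0307":[1.167,-1.498,1.666,0.215],"tcp":[0.198,-0.422,0.876],"u":[-7.043,-3.747,0.272,0.307]}
{"k":5,"ang":[0.913,-0.065,0.978,-0.375],"\u03b8\u0307":[1.196,-1.629,1.763,0.247],"tcp":[0.191,-0.42,0.873],"u":[-6.668,-3.491,-0.42,0.137]}
{"k":6,"ang":[0.931,-0.09,1.004,-0.371],"\u03b8\u0307":[1.184,-1.72,1.802,0.26],"tcp":[0.184,-0.417,0.869],"u":[-6.341,-3.261,-1.005,-0.005]}
{"k":7,"ang":[0.949,-0.116,1.031,-0.367],"\u03b8\u0307":[1.145,-1.782,1.801,0.26],"tcp":[0.175,-0.415,0.865],"u":[-6.044,-3.047,-1.509,-0.126]}
{"k":8,"ang":[0.965,-0.143,1.058,-0.364],"\u03b8\u0307":[1.088,-1.822,1.772,0.25],"tcp":[0.166,-0.412,0.861],"u":[-5.767,-2.843,-1.952,-0.231]}
{"k":9,"ang":[0.981,-0.171,1.084,-0.36],"\u03b8\u0307":[1.019,-1.845,1.726,0.234],"tcp":[0.157,-0.41,0.856],"u":[-5.502,-2.646,-2.348,-0.324]}
{"k":10,"ang":[0.996,-0.198,1.11,-0.357],"\u03b8\u0307":[0.942,-1.854,1.669,0.215],"tcp":[0.146,-0.407,0.852],"u":[-5.246,-2.456,-2.704,-0.407]}
{"k":11,"ang":[1.009,-0.226,1.134,-0.354],"\u03b8\u0307":[0.861,-1.852,1.605,0.194],"tcp":[0.136,-0.405,0.848],"u":[-4.998,-2.272,-3.028,-0.483]}
{"k":12,"ang":[1.022,-0.254,1.158,-0.351],"\u03b8\u0307":[0.778,-1.841,1.537,0.171],"tcp":[0.125,-0.403,0.843],"u":[-4.758,-2.094,-3.324,-0.553]}
{"k":13,"ang":[1.033,-0.281,1.18,-0.349],"\u03b8\u0307":[0.696,-1.822,1.469,0.148],"tcp":[0.115,-0.4,0.839],"u":[-4.524,-1.922,-3.594,-0.616]}
{"k":14,"ang":[1.042,-0.308,1.202,-0.346],"\u03b8\u0307":[0.614,-1.796,1.401,0.126],"tcp":[0.104,-0.398,0.834],"u":[-4.298,-1.757,-3.842,-0.675]}
{"k":15,"ang":[1.051,-0.335,1.222,-0.345],"\u03b8\u0307":[0.534,-1.765,1.334,0.104],"tcp":[0.092,-0.396,0.83],"u":[-4.079,-1.598,-4.069,-0.729]}
{"k":16,"ang":[1.058,-0.361,1.242,-0.343],"\u03b8\u0307":[0.458,-1.73,1.27,0.083],"tcp":[0.081,-0.394,0.826],"u":[-3.867,-1.447,-4.278,-0.778]}
{"k":17,"ang":[1.065,-0.387,1.26,-0.342],"\u03b8\u0307":[0.384,-1.69,1.209,0.063],"tcp":[0.07,-0.392,0.821],"u":[-3.663,-1.301,-4.468,-0.824]}
{"k":18,"ang":[1.07,-0.412,1.278,-0.342],"\u03b8\u0307":[0.314,-1.648,1.15,0.044],"tcp":[0.059,-0.39,0.817],"u":[-3.466,-1.163,-4.642,-0.866]}
{"k":19,"ang":[1.074,-0.436,1.295,-0.341],"\u03b8\u0307":[0.248,-1.604,1.094,0.029],"tcp":[0.048,-0.388,0.813],"u":[-3.276,-1.031,-4.8,-0.906]}
{"k":20,"ang":[1.077,-0.46,1.311,-0.341],"\u03b8\u0307":[0.187,-1.56,1.04,0.021],"tcp":[0.036,-0.386,0.809],"u":[-3.092,-0.905,-4.945,-0.947]}
{"k":21,"ang":[1.08,-0.483,1.326,-0.341],"\u03b8\u0307":[0.13,-1.515,0.988,0.02],"tcp":[0.025,-0.384,0.804],"u":[-2.915,-0.785,-5.077,-0.988]}
{"k":22,"ang":[1.081,-0.505,1.341,-0.34],"\u03b8\u0307":[0.076,-1.47,0.94,0.015],"tcp":[0.014,-0.382,0.8],"u":[-2.747,-0.672,-5.196,-1.023]}
{"k":23,"ang":[1.082,-0.527,1.354,-0.34],"\u03b8\u0307":[0.027,-1.426,0.896,0.007],"tcp":[0.003,-0.38,0.796],"u":[-2.587,-0.564,-5.302,-1.052]}
{"k":24,"ang":[1.082,-0.548,1.367,-0.341],"\u03b8\u0307":[-0.015,-1.39,0.856,0.0],"tcp":[-0.007,-0.378,0.792],"u":[-2.441,-0.457,-5.399,-1.08]}
{"k":25,"ang":[1.081,-0.568,1.38,-0.341],"\u03b8\u0307":[-0.049,-1.362,0.819,-0.004],"tcp":[-0.018,-0.376,0.788],"u":[-2.31,-0.351,-5.486,-1.105]}
{"k":26,"ang":[1.08,-0.588,1.392,-0.341],"\u03b8\u0307":[-0.083,-1.329,0.783,-0.009],"tcp":[-0.029,-0.374,0.784],"u":[-2.183,-0.255,-5.563,-1.127]}
{"k":27,"ang":[1.079,-0.608,1.404,-0.341],"\u03b8\u0307":[-0.115,-1.293,0.748,-0.012],"tcp":[-0.039,-0.372,0.781],"u":[-2.061,-0.166,-5.63,-1.148]}
{"k":28,"ang":[1.077,-0.627,1.415,-0.341],"\u03b8\u0307":[-0.146,-1.255,0.716,-0.017],"tcp":[-0.049,-0.37,0.777],"u":[-1.942,-0.083,-5.688,-1.165]}
{"k":29,"ang":[1.075,-0.646,1.425,-0.342],"\u03b8\u0307":[-0.173,-1.218,0.685,-0.022],"tcp":[-0.059,-0.368,0.773],"u":[-1.828,-0.006,-5.738,-1.18]}
{"k":30,"ang":[1.072,-0.663,1.435,-0.342],"\u03b8\u0307":[-0.198,-1.181,0.656,-0.028],"tcp":[-0.069,-0.366,0.769],"u":[-1.717,0.068,-5.781,-1.192]}
{"k":31,"ang":[1.069,-0.681,1.445,-0.343],"\u03b8\u0307":[-0.221,-1.145,0.628,-0.033],"tcp":[-0.079,-0.364,0.765],"u":[-1.611,0.137,-5.817,-1.202]}
{"k":32,"ang":[1.065,-0.698,1.454,-0.343],"\u03b8\u0307":[-0.241,-1.111,0.603,-0.039],"tcp":[-0.089,-0.362,0.762],"u":[-1.508,0.203,-5.847,-1.21]}
{"k":33,"ang":[1.061,-0.714,1.463,-0.344],"\u03b8\u0307":[-0.259,-1.078,0.579,-0.046],"tcp":[-0.098,-0.36,0.758]}
{"summary": "any joint saturated: no"}


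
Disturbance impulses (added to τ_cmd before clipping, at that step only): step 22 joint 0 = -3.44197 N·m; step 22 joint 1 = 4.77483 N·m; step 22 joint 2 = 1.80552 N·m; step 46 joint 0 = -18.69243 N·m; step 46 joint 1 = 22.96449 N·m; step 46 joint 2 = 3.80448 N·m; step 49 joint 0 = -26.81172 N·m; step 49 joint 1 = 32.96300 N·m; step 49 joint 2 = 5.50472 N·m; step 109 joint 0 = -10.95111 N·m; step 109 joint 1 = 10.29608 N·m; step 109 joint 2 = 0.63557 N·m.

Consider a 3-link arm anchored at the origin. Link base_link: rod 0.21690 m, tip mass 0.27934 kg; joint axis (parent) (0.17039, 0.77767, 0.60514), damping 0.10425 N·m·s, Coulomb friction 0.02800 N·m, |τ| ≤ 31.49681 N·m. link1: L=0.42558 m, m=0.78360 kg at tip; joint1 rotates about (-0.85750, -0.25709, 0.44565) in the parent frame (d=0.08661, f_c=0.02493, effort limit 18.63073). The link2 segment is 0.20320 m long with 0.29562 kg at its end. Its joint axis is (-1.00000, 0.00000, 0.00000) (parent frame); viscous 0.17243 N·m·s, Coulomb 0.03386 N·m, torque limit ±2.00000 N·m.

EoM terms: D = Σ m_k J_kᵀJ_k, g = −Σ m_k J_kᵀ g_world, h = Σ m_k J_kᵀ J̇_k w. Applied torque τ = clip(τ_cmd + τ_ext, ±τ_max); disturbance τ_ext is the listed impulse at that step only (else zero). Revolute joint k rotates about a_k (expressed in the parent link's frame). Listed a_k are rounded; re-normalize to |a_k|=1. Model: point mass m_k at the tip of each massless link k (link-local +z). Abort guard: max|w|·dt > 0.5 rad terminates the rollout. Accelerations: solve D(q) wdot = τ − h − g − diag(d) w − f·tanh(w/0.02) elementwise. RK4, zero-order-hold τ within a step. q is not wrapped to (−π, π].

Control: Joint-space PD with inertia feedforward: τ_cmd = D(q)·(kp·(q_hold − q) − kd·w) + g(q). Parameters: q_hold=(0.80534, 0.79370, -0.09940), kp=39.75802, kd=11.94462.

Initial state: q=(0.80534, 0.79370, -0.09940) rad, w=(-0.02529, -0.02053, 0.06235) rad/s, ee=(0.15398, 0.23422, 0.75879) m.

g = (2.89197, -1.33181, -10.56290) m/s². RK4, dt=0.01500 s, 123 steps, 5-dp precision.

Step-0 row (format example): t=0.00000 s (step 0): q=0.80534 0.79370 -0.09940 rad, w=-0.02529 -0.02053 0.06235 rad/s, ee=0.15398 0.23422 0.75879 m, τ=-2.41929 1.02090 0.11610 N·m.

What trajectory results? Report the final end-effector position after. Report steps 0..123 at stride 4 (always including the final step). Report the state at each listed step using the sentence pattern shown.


t=0.06000 s (step 4): q=0.80509 0.79389 -0.09929 rad, w=-0.00452 -0.00119 0.00710 rad/s, ee=0.15375 0.23427 0.75880 m, τ=-2.43218 1.03136 0.12167 N·m.
t=0.12000 s (step 8): q=0.80508 0.79406 -0.09966 rad, w=-0.00320 -0.00319 0.00628 rad/s, ee=0.15372 0.23426 0.75880 m, τ=-2.43775 1.03785 0.12304 N·m.
t=0.18000 s (step 12): q=0.80513 0.79414 -0.10003 rad, w=-0.00265 -0.00400 0.00626 rad/s, ee=0.15375 0.23423 0.75880 m, τ=-2.44052 1.04106 0.12383 N·m.
t=0.24000 s (step 16): q=0.80519 0.79420 -0.10040 rad, w=-0.00247 -0.00427 0.00634 rad/s, ee=0.15382 0.23419 0.75880 m, τ=-2.44196 1.04271 0.12438 N·m.
t=0.30000 s (step 20): q=0.80526 0.79425 -0.10077 rad, w=-0.00245 -0.00432 0.00647 rad/s, ee=0.15388 0.23416 0.75880 m, τ=-2.44275 1.04361 0.12481 N·m.
t=0.36000 s (step 24): q=0.80607 0.79673 -0.06629 rad, w=0.04798 0.17109 0.93754 rad/s, ee=0.14702 0.23821 0.75782 m, τ=-1.86257 0.27331 -0.10546 N·m.
t=0.42000 s (step 28): q=0.80709 0.80565 -0.04976 rad, w=-0.01522 0.08165 0.00654 rad/s, ee=0.13982 0.24122 0.75685 m, τ=-2.06920 0.60417 0.01547 N·m.
t=0.48000 s (step 32): q=0.80610 0.80751 -0.05019 rad, w=-0.00884 -0.00267 -0.00680 rad/s, ee=0.13845 0.24149 0.75684 m, τ=-2.22663 0.79894 0.04765 N·m.
t=0.54000 s (step 36): q=0.80616 0.80663 -0.05090 rad, w=0.00502 -0.02702 -0.00742 rad/s, ee=0.13907 0.24128 0.75690 m, τ=-2.31355 0.89936 0.06336 N·m.
t=0.60000 s (step 40): q=0.80662 0.80478 -0.05161 rad, w=0.00774 -0.03612 -0.00739 rad/s, ee=0.14040 0.24092 0.75698 m, τ=-2.36222 0.95528 0.07224 N·m.
t=0.66000 s (step 44): q=0.80714 0.80265 -0.05232 rad, w=0.00773 -0.03648 -0.00726 rad/s, ee=0.14190 0.24051 0.75707 m, τ=-2.39128 0.98773 0.07748 N·m.
t=0.72000 s (step 48): q=0.75925 0.78981 -0.06449 rad, w=-1.78753 -0.41553 -0.34949 rad/s, ee=0.12953 0.23944 0.76125 m, τ=0.59898 -1.89663 -0.25521 N·m.
t=0.78000 s (step 52): q=0.54150 0.69234 -0.06600 rad, w=-3.31241 -1.59440 -0.06987 rad/s, ee=0.07976 0.23245 0.77926 m, τ=3.11592 -3.33442 -0.34377 N·m.
t=0.84000 s (step 56): q=0.43443 0.64100 -0.06935 rad, w=-0.64929 -0.31466 -0.02402 rad/s, ee=0.05337 0.22678 0.78752 m, τ=0.81276 -1.66798 -0.18338 N·m.
t=0.90000 s (step 60): q=0.43158 0.63809 -0.06970 rad, w=0.37660 0.11703 0.00102 rad/s, ee=0.05333 0.22608 0.78796 m, τ=-0.61075 -0.68070 -0.09122 N·m.
t=0.96000 s (step 64): q=0.46599 0.64843 -0.06917 rad, w=0.70690 0.20377 0.00512 rad/s, ee=0.06504 0.22603 0.78626 m, τ=-1.46357 0.00781 -0.01566 N·m.
t=1.02000 s (step 68): q=0.51063 0.66049 -0.06858 rad, w=0.75456 0.19345 0.00518 rad/s, ee=0.08060 0.22573 0.78390 m, τ=-1.96030 0.46047 0.03770 N·m.
t=1.08000 s (step 72): q=0.55421 0.67118 -0.06799 rad, w=0.68995 0.16500 0.00412 rad/s, ee=0.09607 0.22536 0.78136 m, τ=-2.23800 0.73893 0.07127 N·m.
t=1.14000 s (step 76): q=0.59269 0.68029 -0.06743 rad, w=0.59231 0.14294 0.00291 rad/s, ee=0.10970 0.22517 0.77883 m, τ=-2.38629 0.89964 0.09019 N·m.
t=1.20000 s (step 80): q=0.62519 0.68833 -0.06691 rad, w=0.49362 0.12911 0.00190 rad/s, ee=0.12089 0.22526 0.77644 m, τ=-2.46002 0.98671 0.09965 N·m.
t=1.26000 s (step 84): q=0.65204 0.69569 -0.06641 rad, w=0.40480 0.11968 0.00129 rad/s, ee=0.12968 0.22561 0.77427 m, τ=-2.49185 1.03036 0.10358 N·m.
t=1.32000 s (step 88): q=0.67393 0.70253 -0.06594 rad, w=0.32861 0.11136 0.00116 rad/s, ee=0.13633 0.22615 0.77235 m, τ=-2.50099 1.04972 0.10455 N·m.
t=1.38000 s (step 92): q=0.69164 0.70886 -0.06551 rad, w=0.26491 0.10275 0.00078 rad/s, ee=0.14123 0.22680 0.77071 m, τ=-2.49867 1.05624 0.10413 N·m.
t=1.44000 s (step 96): q=0.70587 0.71466 -0.06510 rad, w=0.21257 0.09355 -0.00002 rad/s, ee=0.14476 0.22748 0.76932 m, τ=-2.49130 1.05653 0.10320 N·m.
t=1.50000 s (step 100): q=0.71726 0.71988 -0.06471 rad, w=0.17009 0.08395 -0.00092 rad/s, ee=0.14724 0.22815 0.76817 m, τ=-2.48237 1.05421 0.10213 N·m.
t=1.56000 s (step 104): q=0.72635 0.72452 -0.06434 rad, w=0.13594 0.07434 -0.00185 rad/s, ee=0.14895 0.22878 0.76722 m, τ=-2.47368 1.05115 0.10114 N·m.
t=1.62000 s (step 108): q=0.73360 0.72857 -0.06397 rad, w=0.10870 0.06513 -0.00272 rad/s, ee=0.15010 0.22936 0.76644 m, τ=-2.46602 1.04825 0.10029 N·m.
t=1.68000 s (step 112): q=0.71008 0.73682 -0.09395 rad, w=-0.50038 0.10677 -0.27560 rad/s, ee=0.13980 0.22837 0.76858 m, τ=-0.91502 -0.47389 -0.05474 N·m.
t=1.74000 s (step 116): q=0.69545 0.74310 -0.09689 rad, w=-0.03137 0.12596 -0.00181 rad/s, ee=0.13031 0.23004 0.76923 m, τ=-1.56616 0.09534 -0.00373 N·m.
t=1.80000 s (step 120): q=0.69861 0.74914 -0.09636 rad, w=0.10658 0.07158 0.00377 rad/s, ee=0.12857 0.23120 0.76861 m, τ=-1.92766 0.46769 0.04719 N·m.
t=1.84500 s (step 123): q=0.70425 0.75147 -0.09597 rad, w=0.14054 0.03719 0.00143 rad/s, ee=0.12988 0.23144 0.76809 m.
final ee position (m): 0.12988 0.23144 0.76809


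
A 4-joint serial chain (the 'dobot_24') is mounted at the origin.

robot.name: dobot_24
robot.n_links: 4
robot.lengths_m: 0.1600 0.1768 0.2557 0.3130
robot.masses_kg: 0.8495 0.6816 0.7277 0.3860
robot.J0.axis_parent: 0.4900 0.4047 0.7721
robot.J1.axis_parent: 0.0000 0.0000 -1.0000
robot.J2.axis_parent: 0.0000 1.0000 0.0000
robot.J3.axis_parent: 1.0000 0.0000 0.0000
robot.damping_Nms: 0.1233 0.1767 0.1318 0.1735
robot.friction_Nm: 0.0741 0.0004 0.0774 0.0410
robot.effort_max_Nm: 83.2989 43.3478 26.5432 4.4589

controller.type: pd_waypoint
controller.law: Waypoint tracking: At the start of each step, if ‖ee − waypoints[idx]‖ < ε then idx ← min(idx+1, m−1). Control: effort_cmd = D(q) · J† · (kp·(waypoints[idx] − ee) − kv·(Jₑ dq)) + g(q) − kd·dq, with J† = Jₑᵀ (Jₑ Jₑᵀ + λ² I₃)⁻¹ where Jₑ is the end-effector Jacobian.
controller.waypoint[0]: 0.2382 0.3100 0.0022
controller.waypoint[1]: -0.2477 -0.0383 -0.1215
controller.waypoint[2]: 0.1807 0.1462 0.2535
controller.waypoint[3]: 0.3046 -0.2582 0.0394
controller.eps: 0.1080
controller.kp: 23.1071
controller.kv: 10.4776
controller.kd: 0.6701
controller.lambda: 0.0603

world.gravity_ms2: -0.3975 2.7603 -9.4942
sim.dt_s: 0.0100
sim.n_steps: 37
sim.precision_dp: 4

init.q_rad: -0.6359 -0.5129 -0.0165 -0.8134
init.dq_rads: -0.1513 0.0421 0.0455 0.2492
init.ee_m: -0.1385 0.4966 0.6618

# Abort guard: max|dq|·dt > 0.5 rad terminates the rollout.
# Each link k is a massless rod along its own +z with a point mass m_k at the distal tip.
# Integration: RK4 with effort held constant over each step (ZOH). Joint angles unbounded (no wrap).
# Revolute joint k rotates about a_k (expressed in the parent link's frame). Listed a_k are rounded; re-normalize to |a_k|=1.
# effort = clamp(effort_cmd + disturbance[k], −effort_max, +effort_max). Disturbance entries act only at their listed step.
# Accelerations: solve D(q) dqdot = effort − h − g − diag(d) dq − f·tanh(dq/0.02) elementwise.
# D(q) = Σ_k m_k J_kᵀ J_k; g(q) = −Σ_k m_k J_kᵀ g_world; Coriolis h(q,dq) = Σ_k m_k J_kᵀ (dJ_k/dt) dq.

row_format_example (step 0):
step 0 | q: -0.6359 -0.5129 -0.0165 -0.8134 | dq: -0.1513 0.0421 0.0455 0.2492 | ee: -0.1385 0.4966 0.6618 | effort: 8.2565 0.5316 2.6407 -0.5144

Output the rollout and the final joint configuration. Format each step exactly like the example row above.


step 1 | q: -0.6357 -0.5121 -0.0154 -0.8156 | dq: 0.1883 0.1112 0.1692 -0.6709 | ee: -0.1378 0.4968 0.6614 | effort: 7.7477 0.4488 2.3780 0.2591
step 2 | q: -0.6327 -0.5111 -0.0131 -0.8249 | dq: 0.4144 0.0842 0.3021 -1.1838 | ee: -0.1364 0.4967 0.6599 | effort: 7.2676 0.4476 2.1398 0.6678
step 3 | q: -0.6277 -0.5102 -0.0095 -0.8382 | dq: 0.5742 0.0969 0.4061 -1.4687 | ee: -0.1345 0.4962 0.6578 | effort: 6.8167 0.4250 1.9257 0.8765
step 4 | q: -0.6214 -0.5091 -0.0050 -0.8536 | dq: 0.6883 0.1101 0.4959 -1.6185 | ee: -0.1323 0.4954 0.6556 | effort: 6.4066 0.4078 1.7360 0.9709
step 5 | q: -0.6141 -0.5079 0.0003 -0.8702 | dq: 0.7713 0.1256 0.5727 -1.6900 | ee: -0.1298 0.4943 0.6534 | effort: 6.0392 0.3930 1.5687 1.0027
step 6 | q: -0.6061 -0.5066 0.0063 -0.8872 | dq: 0.8321 0.1411 0.6391 -1.7167 | ee: -0.1271 0.4929 0.6513 | effort: 5.7130 0.3813 1.4214 1.0013
step 7 | q: -0.5975 -0.5051 0.0130 -0.9044 | dq: 0.8766 0.1559 0.6966 -1.7179 | ee: -0.1241 0.4913 0.6492 | effort: 5.4249 0.3725 1.2913 0.9838
step 8 | q: -0.5886 -0.5034 0.0202 -0.9215 | dq: 0.9087 0.1698 0.7467 -1.7053 | ee: -0.1210 0.4896 0.6472 | effort: 5.1712 0.3661 1.1760 0.9597
step 9 | q: -0.5794 -0.5016 0.0279 -0.9385 | dq: 0.9310 0.1826 0.7907 -1.6852 | ee: -0.1177 0.4876 0.6453 | effort: 4.9477 0.3619 1.0730 0.9341
step 10 | q: -0.5700 -0.4997 0.0360 -0.9552 | dq: 0.9455 0.1943 0.8295 -1.6616 | ee: -0.1143 0.4856 0.6435 | effort: 4.7508 0.3595 0.9803 0.9098
step 11 | q: -0.5605 -0.4977 0.0444 -0.9717 | dq: 0.9537 0.2051 0.8640 -1.6366 | ee: -0.1109 0.4835 0.6417 | effort: 4.5770 0.3588 0.8960 0.8879
step 12 | q: -0.5510 -0.4956 0.0532 -0.9879 | dq: 0.9565 0.2149 0.8950 -1.6113 | ee: -0.1073 0.4814 0.6400 | effort: 4.4231 0.3594 0.8187 0.8691
step 13 | q: -0.5414 -0.4934 0.0623 -1.0039 | dq: 0.9549 0.2240 0.9230 -1.5864 | ee: -0.1036 0.4792 0.6382 | effort: 4.2864 0.3611 0.7471 0.8534
step 14 | q: -0.5319 -0.4911 0.0716 -1.0197 | dq: 0.9496 0.2323 0.9485 -1.5622 | ee: -0.0999 0.4770 0.6364 | effort: 4.1645 0.3638 0.6802 0.8406
step 15 | q: -0.5225 -0.4887 0.0812 -1.0352 | dq: 0.9411 0.2399 0.9719 -1.5388 | ee: -0.0962 0.4748 0.6346 | effort: 4.0554 0.3673 0.6170 0.8304
step 16 | q: -0.5131 -0.4862 0.0910 -1.0504 | dq: 0.9300 0.2470 0.9936 -1.5162 | ee: -0.0924 0.4726 0.6328 | effort: 3.9572 0.3716 0.5569 0.8225
step 17 | q: -0.5039 -0.4837 0.1011 -1.0655 | dq: 0.9165 0.2536 1.0139 -1.4944 | ee: -0.0885 0.4704 0.6309 | effort: 3.8685 0.3763 0.4993 0.8166
step 18 | q: -0.4948 -0.4811 0.1113 -1.0803 | dq: 0.9011 0.2597 1.0328 -1.4734 | ee: -0.0847 0.4683 0.6290 | effort: 3.7878 0.3816 0.4438 0.8123
step 19 | q: -0.4859 -0.4785 0.1217 -1.0950 | dq: 0.8841 0.2655 1.0507 -1.4529 | ee: -0.0808 0.4662 0.6270 | effort: 3.7141 0.3874 0.3900 0.8095
step 20 | q: -0.4771 -0.4758 0.1323 -1.1094 | dq: 0.8656 0.2709 1.0677 -1.4330 | ee: -0.0768 0.4641 0.6249 | effort: 3.6463 0.3935 0.3375 0.8078
step 21 | q: -0.4686 -0.4730 0.1430 -1.1236 | dq: 0.8459 0.2759 1.0838 -1.4135 | ee: -0.0729 0.4621 0.6228 | effort: 3.5837 0.3999 0.2863 0.8070
step 22 | q: -0.4602 -0.4702 0.1539 -1.1377 | dq: 0.8252 0.2806 1.0992 -1.3945 | ee: -0.0689 0.4601 0.6206 | effort: 3.5255 0.4066 0.2361 0.8069
step 23 | q: -0.4521 -0.4674 0.1650 -1.1515 | dq: 0.8036 0.2851 1.1140 -1.3758 | ee: -0.0650 0.4582 0.6183 | effort: 3.4711 0.4136 0.1867 0.8074
step 24 | q: -0.4442 -0.4645 0.1762 -1.1652 | dq: 0.7813 0.2893 1.1281 -1.3574 | ee: -0.0610 0.4564 0.6160 | effort: 3.4200 0.4208 0.1382 0.8083
step 25 | q: -0.4365 -0.4616 0.1875 -1.1787 | dq: 0.7583 0.2932 1.1416 -1.3393 | ee: -0.0570 0.4546 0.6136 | effort: 3.3717 0.4282 0.0903 0.8095
step 26 | q: -0.4290 -0.4586 0.1990 -1.1920 | dq: 0.7348 0.2968 1.1546 -1.3214 | ee: -0.0531 0.4528 0.6111 | effort: 3.3259 0.4359 0.0431 0.8108
step 27 | q: -0.4218 -0.4556 0.2106 -1.2051 | dq: 0.7109 0.3002 1.1670 -1.3036 | ee: -0.0491 0.4511 0.6085 | effort: 3.2823 0.4437 -0.0035 0.8123
step 28 | q: -0.4148 -0.4526 0.2223 -1.2180 | dq: 0.6866 0.3034 1.1789 -1.2860 | ee: -0.0451 0.4495 0.6058 | effort: 3.2405 0.4518 -0.0495 0.8138
step 29 | q: -0.4081 -0.4495 0.2342 -1.2308 | dq: 0.6620 0.3063 1.1903 -1.2685 | ee: -0.0412 0.4479 0.6031 | effort: 3.2003 0.4600 -0.0949 0.8152
step 30 | q: -0.4016 -0.4464 0.2461 -1.2434 | dq: 0.6372 0.3089 1.2012 -1.2511 | ee: -0.0373 0.4464 0.6003 | effort: 3.1617 0.4685 -0.1397 0.8166
step 31 | q: -0.3953 -0.4433 0.2582 -1.2558 | dq: 0.6121 0.3113 1.2115 -1.2337 | ee: -0.0333 0.4449 0.5975 | effort: 3.1243 0.4771 -0.1839 0.8178
step 32 | q: -0.3893 -0.4402 0.2703 -1.2681 | dq: 0.5869 0.3135 1.2214 -1.2165 | ee: -0.0294 0.4435 0.5946 | effort: 3.0880 0.4860 -0.2276 0.8188
step 33 | q: -0.3836 -0.4370 0.2826 -1.2802 | dq: 0.5615 0.3153 1.2307 -1.1993 | ee: -0.0256 0.4421 0.5916 | effort: 3.0528 0.4950 -0.2706 0.8197
step 34 | q: -0.3781 -0.4339 0.2949 -1.2921 | dq: 0.5361 0.3170 1.2395 -1.1822 | ee: -0.0217 0.4408 0.5885 | effort: 3.0185 0.5043 -0.3130 0.8203
step 35 | q: -0.3729 -0.4307 0.3074 -1.3038 | dq: 0.5106 0.3183 1.2478 -1.1651 | ee: -0.0179 0.4395 0.5854 | effort: 2.9850 0.5138 -0.3547 0.8206
step 36 | q: -0.3679 -0.4275 0.3199 -1.3154 | dq: 0.4851 0.3193 1.2556 -1.1481 | ee: -0.0141 0.4383 0.5822 | effort: 2.9523 0.5234 -0.3958 0.8207
step 37 | q: -0.3632 -0.4243 0.3324 -1.3268 | dq: 0.4595 0.3201 1.2628 -1.1311 | ee: -0.0103 0.4371 0.5790
final q (rad): -0.3632 -0.4243 0.3324 -1.3268


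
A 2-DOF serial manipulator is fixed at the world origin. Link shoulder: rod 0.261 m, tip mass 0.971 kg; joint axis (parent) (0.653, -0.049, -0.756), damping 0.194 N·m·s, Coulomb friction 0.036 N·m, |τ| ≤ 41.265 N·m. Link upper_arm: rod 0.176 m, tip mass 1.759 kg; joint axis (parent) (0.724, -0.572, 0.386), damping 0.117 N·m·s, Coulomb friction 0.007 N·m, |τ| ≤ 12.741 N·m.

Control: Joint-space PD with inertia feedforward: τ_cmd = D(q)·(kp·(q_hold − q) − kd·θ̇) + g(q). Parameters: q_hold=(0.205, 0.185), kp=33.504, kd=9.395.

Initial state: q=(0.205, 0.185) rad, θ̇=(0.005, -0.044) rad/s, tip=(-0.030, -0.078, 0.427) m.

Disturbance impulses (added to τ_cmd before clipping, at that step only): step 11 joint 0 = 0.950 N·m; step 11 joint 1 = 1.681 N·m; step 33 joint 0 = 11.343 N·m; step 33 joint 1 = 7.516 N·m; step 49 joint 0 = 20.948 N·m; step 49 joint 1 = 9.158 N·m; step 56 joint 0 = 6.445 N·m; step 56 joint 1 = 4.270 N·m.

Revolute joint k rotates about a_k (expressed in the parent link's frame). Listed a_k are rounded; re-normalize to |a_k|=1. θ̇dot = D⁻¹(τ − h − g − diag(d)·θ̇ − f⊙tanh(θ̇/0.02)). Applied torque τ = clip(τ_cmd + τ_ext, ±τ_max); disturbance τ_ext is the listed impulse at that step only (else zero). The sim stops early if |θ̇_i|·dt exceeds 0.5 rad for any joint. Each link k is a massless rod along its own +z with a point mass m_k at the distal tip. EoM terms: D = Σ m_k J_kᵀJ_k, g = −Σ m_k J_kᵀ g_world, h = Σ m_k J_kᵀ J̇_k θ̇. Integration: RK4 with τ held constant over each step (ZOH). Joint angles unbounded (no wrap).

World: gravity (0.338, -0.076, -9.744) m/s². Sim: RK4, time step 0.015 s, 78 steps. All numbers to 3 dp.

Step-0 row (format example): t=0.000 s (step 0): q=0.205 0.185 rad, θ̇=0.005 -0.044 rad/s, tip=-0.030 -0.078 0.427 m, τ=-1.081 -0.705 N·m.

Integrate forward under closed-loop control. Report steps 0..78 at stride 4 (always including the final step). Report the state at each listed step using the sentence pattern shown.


t=0.060 s (step 4): q=0.205 0.184 rad, θ̇=-0.003 -0.008 rad/s, tip=-0.030 -0.078 0.427 m, τ=-1.088 -0.711 N·m.
t=0.120 s (step 8): q=0.205 0.184 rad, θ̇=-0.001 -0.001 rad/s, tip=-0.030 -0.078 0.427 m, τ=-1.094 -0.714 N·m.
t=0.180 s (step 12): q=0.202 0.192 rad, θ̇=-0.394 1.118 rad/s, tip=-0.030 -0.078 0.427 m, τ=-1.243 -0.967 N·m.
t=0.240 s (step 16): q=0.190 0.229 rad, θ̇=-0.048 0.267 rad/s, tip=-0.034 -0.080 0.426 m, τ=-1.238 -0.936 N·m.
t=0.300 s (step 20): q=0.190 0.236 rad, θ̇=0.017 0.021 rad/s, tip=-0.034 -0.080 0.426 m, τ=-1.195 -0.899 N·m.
t=0.360 s (step 24): q=0.191 0.236 rad, θ̇=0.007 -0.028 rad/s, tip=-0.034 -0.080 0.426 m, τ=-1.152 -0.871 N·m.
t=0.420 s (step 28): q=0.191 0.233 rad, θ̇=0.003 -0.050 rad/s, tip=-0.034 -0.080 0.426 m, τ=-1.126 -0.850 N·m.
t=0.480 s (step 32): q=0.191 0.230 rad, θ̇=0.002 -0.057 rad/s, tip=-0.034 -0.080 0.426 m, τ=-1.109 -0.833 N·m.
t=0.540 s (step 36): q=0.195 0.298 rad, θ̇=0.180 1.290 rad/s, tip=-0.041 -0.089 0.422 m, τ=-2.542 -1.830 N·m.
t=0.600 s (step 40): q=0.207 0.342 rad, θ̇=0.165 0.315 rad/s, tip=-0.046 -0.096 0.418 m, τ=-2.131 -1.611 N·m.
t=0.660 s (step 44): q=0.213 0.348 rad, θ̇=0.043 -0.044 rad/s, tip=-0.047 -0.099 0.418 m, τ=-1.799 -1.422 N·m.
t=0.720 s (step 48): q=0.214 0.340 rad, θ̇=-0.021 -0.217 rad/s, tip=-0.047 -0.098 0.418 m, τ=-1.566 -1.273 N·m.
t=0.780 s (step 52): q=0.284 0.313 rad, θ̇=1.392 -0.359 rad/s, tip=-0.051 -0.111 0.415 m, τ=-4.010 -2.287 N·m.
t=0.840 s (step 56): q=0.334 0.302 rad, θ̇=0.387 -0.077 rad/s, tip=-0.055 -0.122 0.412 m, τ=3.292 2.393 N·m.
t=0.900 s (step 60): q=0.346 0.347 rad, θ̇=0.054 0.434 rad/s, tip=-0.061 -0.129 0.407 m, τ=-3.256 -2.098 N·m.
t=0.960 s (step 64): q=0.343 0.353 rad, θ̇=-0.142 -0.132 rad/s, tip=-0.062 -0.129 0.407 m, τ=-2.601 -1.739 N·m.
t=1.020 s (step 68): q=0.330 0.338 rad, θ̇=-0.263 -0.350 rad/s, tip=-0.059 -0.124 0.409 m, τ=-2.128 -1.460 N·m.
t=1.080 s (step 72): q=0.313 0.314 rad, θ̇=-0.307 -0.422 rad/s, tip=-0.054 -0.118 0.413 m, τ=-1.789 -1.245 N·m.
t=1.140 s (step 76): q=0.294 0.289 rad, θ̇=-0.303 -0.418 rad/s, tip=-0.049 -0.111 0.416 m, τ=-1.550 -1.083 N·m.
t=1.170 s (step 78): q=0.285 0.277 rad, θ̇=-0.290 -0.400 rad/s, tip=-0.047 -0.108 0.417 m.


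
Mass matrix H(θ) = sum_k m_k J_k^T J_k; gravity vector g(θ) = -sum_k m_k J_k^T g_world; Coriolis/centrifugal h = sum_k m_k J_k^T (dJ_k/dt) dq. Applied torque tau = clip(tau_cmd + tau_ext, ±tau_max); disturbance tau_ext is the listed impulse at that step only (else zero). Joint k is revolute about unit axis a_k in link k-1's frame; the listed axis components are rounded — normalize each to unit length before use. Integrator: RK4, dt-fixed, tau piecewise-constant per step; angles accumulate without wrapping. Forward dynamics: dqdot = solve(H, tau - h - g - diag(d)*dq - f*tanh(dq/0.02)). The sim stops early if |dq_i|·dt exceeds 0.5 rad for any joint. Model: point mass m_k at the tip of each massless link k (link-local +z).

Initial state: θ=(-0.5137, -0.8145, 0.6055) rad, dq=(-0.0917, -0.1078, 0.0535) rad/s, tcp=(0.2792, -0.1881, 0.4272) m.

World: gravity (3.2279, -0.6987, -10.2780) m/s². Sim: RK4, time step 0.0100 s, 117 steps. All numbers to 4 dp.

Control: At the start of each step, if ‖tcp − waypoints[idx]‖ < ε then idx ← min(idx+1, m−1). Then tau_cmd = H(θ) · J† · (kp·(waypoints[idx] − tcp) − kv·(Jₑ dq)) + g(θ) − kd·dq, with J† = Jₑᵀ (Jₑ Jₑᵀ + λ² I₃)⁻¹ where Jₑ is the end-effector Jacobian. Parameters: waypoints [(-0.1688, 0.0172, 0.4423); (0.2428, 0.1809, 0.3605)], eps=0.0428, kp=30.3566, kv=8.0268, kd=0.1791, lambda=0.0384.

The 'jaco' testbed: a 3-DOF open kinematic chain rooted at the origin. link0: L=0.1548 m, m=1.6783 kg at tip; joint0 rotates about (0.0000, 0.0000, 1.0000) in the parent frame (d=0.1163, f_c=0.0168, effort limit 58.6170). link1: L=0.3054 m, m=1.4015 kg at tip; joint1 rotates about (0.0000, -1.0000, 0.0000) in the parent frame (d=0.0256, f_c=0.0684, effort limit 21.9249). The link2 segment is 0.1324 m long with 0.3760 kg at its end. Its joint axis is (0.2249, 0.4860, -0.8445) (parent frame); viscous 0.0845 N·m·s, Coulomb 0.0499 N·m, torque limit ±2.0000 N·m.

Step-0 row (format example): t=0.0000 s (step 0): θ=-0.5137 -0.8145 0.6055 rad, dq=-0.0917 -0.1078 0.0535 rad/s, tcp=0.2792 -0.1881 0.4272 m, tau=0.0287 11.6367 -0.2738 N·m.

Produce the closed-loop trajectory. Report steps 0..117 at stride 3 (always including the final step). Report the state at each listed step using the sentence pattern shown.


t=0.0300 s (step 3): θ=-0.5138 -0.8051 0.6128 rad, dq=0.0644 0.6977 0.2649 rad/s, tcp=0.2768 -0.1873 0.4301 m, tau=-0.0810 10.2027 -0.2617 N·m.
t=0.0600 s (step 6): θ=-0.5103 -0.7748 0.6191 rad, dq=0.1672 1.2949 0.1828 rad/s, tcp=0.2699 -0.1825 0.4397 m, tau=-0.1829 8.9991 -0.2084 N·m.
t=0.0900 s (step 9): θ=-0.5040 -0.7290 0.6241 rad, dq=0.2531 1.7382 0.1448 rad/s, tcp=0.2593 -0.1746 0.4541 m, tau=-0.2595 7.9867 -0.1737 N·m.
t=0.1200 s (step 12): θ=-0.4953 -0.6718 0.6277 rad, dq=0.3246 2.0590 0.0961 rad/s, tcp=0.2453 -0.1641 0.4713 m, tau=-0.3138 7.1065 -0.1447 N·m.
t=0.1500 s (step 15): θ=-0.4846 -0.6065 0.6298 rad, dq=0.3859 2.2830 0.0508 rad/s, tcp=0.2282 -0.1517 0.4897 m, tau=-0.3447 6.3185 -0.1218 N·m.
t=0.1800 s (step 18): θ=-0.4722 -0.5356 0.6313 rad, dq=0.4561 2.4363 0.2002 rad/s, tcp=0.2083 -0.1379 0.5081 m, tau=-0.3466 5.6086 -0.1394 N·m.
t=0.2100 s (step 21): θ=-0.4580 -0.4612 0.6340 rad, dq=0.5071 2.5230 0.1738 rad/s, tcp=0.1860 -0.1232 0.5255 m, tau=-0.3370 4.9260 -0.1262 N·m.
t=0.2400 s (step 24): θ=-0.4426 -0.3850 0.6353 rad, dq=0.5409 2.5575 0.1260 rad/s, tcp=0.1618 -0.1080 0.5412 m, tau=-0.3119 4.2748 -0.1113 N·m.
t=0.2700 s (step 27): θ=-0.4266 -0.3085 0.6351 rad, dq=0.5428 2.5496 0.0781 rad/s, tcp=0.1361 -0.0929 0.5548 m, tau=-0.2726 3.6500 -0.0982 N·m.
t=0.3000 s (step 30): θ=-0.4116 -0.2327 0.6335 rad, dq=0.4763 2.5061 0.0329 rad/s, tcp=0.1093 -0.0785 0.5660 m, tau=-0.2193 3.0462 -0.0867 N·m.
t=0.3300 s (step 33): θ=-0.4005 -0.1587 0.6309 rad, dq=0.2816 2.4321 0.0142 rad/s, tcp=0.0818 -0.0651 0.5746 m, tau=-0.1489 2.4572 -0.0803 N·m.
t=0.3600 s (step 36): θ=-0.3974 -0.0873 0.6283 rad, dq=0.0375 2.3345 0.0901 rad/s, tcp=0.0542 -0.0530 0.5808 m, tau=-0.0810 1.8838 -0.0883 N·m.
t=0.3900 s (step 39): θ=-0.4019 -0.0193 0.6263 rad, dq=0.0465 2.2192 0.1614 rad/s, tcp=0.0271 -0.0417 0.5847 m, tau=-0.0572 1.3358 -0.0906 N·m.
t=0.4200 s (step 42): θ=-0.4376 0.0442 0.6201 rad, dq=1.2303 2.1409 0.4193 rad/s, tcp=0.0008 -0.0306 0.5866 m, tau=-0.2308 0.8553 -0.1231 N·m.
t=0.4500 s (step 45): θ=-0.4492 0.1048 0.6215 rad, dq=-0.0970 1.9528 0.1346 rad/s, tcp=-0.0232 -0.0193 0.5866 m, tau=0.0477 0.3221 -0.0597 N·m.
t=0.4800 s (step 48): θ=-0.4486 0.1609 0.6215 rad, dq=-0.0324 1.7883 0.0923 rad/s, tcp=-0.0450 -0.0089 0.5852 m, tau=0.0570 0.0244 -0.0478 N·m.
t=0.5100 s (step 51): θ=-0.4486 0.2121 0.6217 rad, dq=-0.0405 1.6329 0.1082 rad/s, tcp=-0.0648 0.0006 0.5827 m, tau=0.0741 -0.2290 -0.0463 N·m.
t=0.5400 s (step 54): θ=-0.4491 0.2588 0.6219 rad, dq=-0.0413 1.4874 0.1110 rad/s, tcp=-0.0827 0.0093 0.5795 m, tau=0.0909 -0.4591 -0.0421 N·m.
t=0.5700 s (step 57): θ=-0.4497 0.3013 0.6223 rad, dq=-0.0386 1.3514 0.1155 rad/s, tcp=-0.0989 0.0171 0.5758 m, tau=0.1080 -0.6685 -0.0383 N·m.
t=0.6000 s (step 60): θ=-0.4503 0.3398 0.6229 rad, dq=-0.0348 1.2242 0.1197 rad/s, tcp=-0.1134 0.0242 0.5718 m, tau=0.1244 -0.8560 -0.0347 N·m.
t=0.6300 s (step 63): θ=-0.4508 0.3746 0.6235 rad, dq=-0.0307 1.1053 0.1237 rad/s, tcp=-0.1264 0.0305 0.5676 m, tau=0.1396 -1.0213 -0.0315 N·m.
t=0.6600 s (step 66): θ=-0.4512 0.4060 0.6243 rad, dq=-0.0268 0.9947 0.1275 rad/s, tcp=-0.1379 0.0361 0.5634 m, tau=0.1531 -1.1651 -0.0287 N·m.
t=0.6900 s (step 69): θ=-0.4516 0.4342 0.6251 rad, dq=-0.0233 0.8921 0.1309 rad/s, tcp=-0.1482 0.0411 0.5593 m, tau=0.1650 -1.2889 -0.0264 N·m.
t=0.7200 s (step 72): θ=-0.4519 0.4594 0.6261 rad, dq=-0.0203 0.7975 0.1341 rad/s, tcp=-0.1573 0.0455 0.5554 m, tau=0.1751 -1.3947 -0.0243 N·m.
t=0.7500 s (step 75): θ=-0.4521 0.4819 0.6272 rad, dq=-0.0178 0.7106 0.1371 rad/s, tcp=-0.1654 0.0494 0.5516 m, tau=0.1837 -1.4844 -0.0227 N·m.
t=0.7800 s (step 78): θ=-0.4523 0.5019 0.6283 rad, dq=-0.0159 0.6313 0.1397 rad/s, tcp=-0.1725 0.0528 0.5481 m, tau=0.1909 -1.5600 -0.0213 N·m.
t=0.8100 s (step 81): θ=-0.4525 0.5197 0.6295 rad, dq=-0.0144 0.5591 0.1421 rad/s, tcp=-0.1787 0.0558 0.5449 m, tau=0.1970 -1.6234 -0.0202 N·m.
t=0.8400 s (step 84): θ=-0.4526 0.5354 0.6308 rad, dq=-0.0134 0.4938 0.1443 rad/s, tcp=-0.1842 0.0584 0.5419 m, tau=0.2020 -1.6763 -0.0193 N·m.
t=0.8700 s (step 87): θ=-0.4527 0.5492 0.6322 rad, dq=-0.0127 0.4350 0.1462 rad/s, tcp=-0.1889 0.0606 0.5393 m, tau=0.2062 -1.7202 -0.0186 N·m.
t=0.9000 s (step 90): θ=-0.4528 0.5614 0.6336 rad, dq=-0.0124 0.3821 0.1479 rad/s, tcp=-0.1931 0.0626 0.5369 m, tau=0.2096 -1.7565 -0.0181 N·m.
t=0.9300 s (step 93): θ=-0.4529 0.5720 0.6350 rad, dq=-0.0123 0.3348 0.1494 rad/s, tcp=-0.1967 0.0643 0.5347 m, tau=0.2125 -1.7863 -0.0177 N·m.
t=0.9600 s (step 96): θ=-0.4530 0.5813 0.6365 rad, dq=-0.0125 0.2926 0.1507 rad/s, tcp=-0.1999 0.0658 0.5328 m, tau=0.2148 -1.8107 -0.0175 N·m.
t=0.9900 s (step 99): θ=-0.4531 0.5894 0.6380 rad, dq=-0.0128 0.2551 0.1518 rad/s, tcp=-0.2026 0.0670 0.5311 m, tau=0.2167 -1.8304 -0.0173 N·m.
t=1.0200 s (step 102): θ=-0.4532 0.5965 0.6396 rad, dq=-0.0132 0.2219 0.1528 rad/s, tcp=-0.2049 0.0681 0.5296 m, tau=0.2183 -1.8464 -0.0173 N·m.
t=1.0500 s (step 105): θ=-0.4533 0.6026 0.6412 rad, dq=-0.0138 0.1926 0.1537 rad/s, tcp=-0.2070 0.0690 0.5283 m, tau=0.2196 -1.8592 -0.0173 N·m.
t=1.0800 s (step 108): θ=-0.4535 0.6079 0.6428 rad, dq=-0.0144 0.1667 0.1545 rad/s, tcp=-0.2087 0.0698 0.5271 m, tau=0.2207 -1.8694 -0.0174 N·m.
t=1.1100 s (step 111): θ=-0.4537 0.6125 0.6445 rad, dq=-0.0151 0.1440 0.1552 rad/s, tcp=-0.2102 0.0705 0.5261 m, tau=0.2216 -1.8773 -0.0175 N·m.
t=1.1400 s (step 114): θ=-0.4539 0.6164 0.6461 rad, dq=-0.0158 0.1241 0.1558 rad/s, tcp=-0.2115 0.0710 0.5252 m, tau=0.2223 -1.8835 -0.0176 N·m.
t=1.1700 s (step 117): θ=-0.4541 0.6198 0.6478 rad, dq=-0.0166 0.1067 0.1563 rad/s, tcp=-0.2125 0.0715 0.5245 m.


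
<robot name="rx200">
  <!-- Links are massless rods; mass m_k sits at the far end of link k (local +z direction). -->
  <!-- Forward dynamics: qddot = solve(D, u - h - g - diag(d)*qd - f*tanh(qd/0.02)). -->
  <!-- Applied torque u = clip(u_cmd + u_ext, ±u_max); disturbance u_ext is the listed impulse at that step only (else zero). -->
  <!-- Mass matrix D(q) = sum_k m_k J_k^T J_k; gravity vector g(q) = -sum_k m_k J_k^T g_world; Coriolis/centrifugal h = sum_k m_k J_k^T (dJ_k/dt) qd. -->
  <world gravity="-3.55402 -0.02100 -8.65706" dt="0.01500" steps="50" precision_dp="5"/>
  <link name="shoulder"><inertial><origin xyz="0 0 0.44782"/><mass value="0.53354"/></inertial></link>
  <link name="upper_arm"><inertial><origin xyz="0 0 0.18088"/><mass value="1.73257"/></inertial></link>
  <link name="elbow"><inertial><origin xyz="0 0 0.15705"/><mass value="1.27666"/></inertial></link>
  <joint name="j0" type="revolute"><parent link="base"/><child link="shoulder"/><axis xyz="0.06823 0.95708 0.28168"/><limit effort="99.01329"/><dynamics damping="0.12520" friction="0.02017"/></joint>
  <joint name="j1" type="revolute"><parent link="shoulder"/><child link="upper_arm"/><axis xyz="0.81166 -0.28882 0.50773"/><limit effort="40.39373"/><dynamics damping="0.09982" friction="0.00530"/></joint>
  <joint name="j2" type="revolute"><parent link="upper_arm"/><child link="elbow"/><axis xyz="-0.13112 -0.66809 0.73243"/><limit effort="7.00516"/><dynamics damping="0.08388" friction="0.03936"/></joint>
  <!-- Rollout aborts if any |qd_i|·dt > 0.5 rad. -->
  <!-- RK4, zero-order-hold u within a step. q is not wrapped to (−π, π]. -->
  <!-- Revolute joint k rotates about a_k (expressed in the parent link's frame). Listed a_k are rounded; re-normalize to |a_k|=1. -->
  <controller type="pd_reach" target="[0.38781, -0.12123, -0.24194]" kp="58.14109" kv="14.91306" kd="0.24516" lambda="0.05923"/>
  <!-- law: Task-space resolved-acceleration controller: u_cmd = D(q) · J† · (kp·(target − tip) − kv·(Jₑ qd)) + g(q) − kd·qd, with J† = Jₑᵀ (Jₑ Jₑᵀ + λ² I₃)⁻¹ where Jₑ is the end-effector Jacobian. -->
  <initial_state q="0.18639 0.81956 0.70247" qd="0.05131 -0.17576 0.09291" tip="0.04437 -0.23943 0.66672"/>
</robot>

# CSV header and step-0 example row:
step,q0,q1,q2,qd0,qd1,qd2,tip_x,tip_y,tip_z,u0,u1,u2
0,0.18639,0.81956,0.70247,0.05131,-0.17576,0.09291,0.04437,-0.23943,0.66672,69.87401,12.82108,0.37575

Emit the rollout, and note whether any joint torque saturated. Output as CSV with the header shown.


step,q0,q1,q2,qd0,qd1,qd2,tip_x,tip_y,tip_z,u0,u1,u2
1,0.19372,0.82043,0.73525,0.91520,0.31363,4.10371,0.04715,-0.24061,0.66365,57.49825,8.73289,-0.66544
2,0.21183,0.82997,0.80500,1.49325,0.97574,5.06176,0.05519,-0.24477,0.65489,44.11409,5.74984,-0.60595
3,0.23730,0.84886,0.88248,1.90015,1.55758,5.16323,0.06822,-0.25097,0.64223,32.23910,3.55765,-0.37301
4,0.26792,0.87580,0.95880,2.18212,2.04726,4.93394,0.08511,-0.25834,0.62642,22.32731,1.92226,-0.16355
5,0.30204,0.90956,1.03034,2.36882,2.46394,4.55057,0.10467,-0.26615,0.60790,14.32170,0.67228,-0.01724
6,0.33842,0.94918,1.09546,2.48335,2.82380,4.09933,0.12582,-0.27385,0.58699,8.00634,-0.31606,0.06507
7,0.37611,0.99385,1.15357,2.54422,3.13690,3.63033,0.14767,-0.28102,0.56395,3.11306,-1.13078,0.09292
8,0.41442,1.04294,1.20465,2.56614,3.40894,3.17239,0.16950,-0.28734,0.53902,-0.62885,-1.83285,0.07796
9,0.45285,1.09582,1.24900,2.56074,3.64277,2.74044,0.19075,-0.29259,0.51246,-3.46595,-2.46283,0.03116
10,0.49107,1.15194,1.28709,2.53717,3.83915,2.34118,0.21099,-0.29658,0.48451,-5.60847,-3.04592,-0.03817
11,0.52885,1.21071,1.31944,2.50274,3.99715,1.97711,0.22994,-0.29919,0.45548,-7.22749,-3.59593,-0.12250
12,0.56608,1.27156,1.34658,2.46336,4.11453,1.64917,0.24740,-0.30034,0.42564,-8.45734,-4.11840,-0.21597
13,0.60272,1.33384,1.36908,2.42390,4.18813,1.35812,0.26326,-0.29999,0.39531,-9.40006,-4.61296,-0.31400
14,0.63879,1.39687,1.38750,2.38849,4.21441,1.10494,0.27748,-0.29814,0.36480,-10.13042,-5.07529,-0.41304
15,0.67440,1.45993,1.40240,2.36058,4.19003,0.89076,0.29010,-0.29483,0.33439,-10.70095,-5.49863,-0.51022
16,0.70966,1.52222,1.41438,2.34307,4.11248,0.71625,0.30118,-0.29017,0.30439,-11.14682,-5.87515,-0.60313
17,0.74475,1.58295,1.42403,2.33816,3.98074,0.58101,0.31081,-0.28428,0.27503,-11.49104,-6.19719,-0.68957
18,0.77987,1.64132,1.43191,2.34734,3.79580,0.48296,0.31915,-0.27734,0.24656,-11.75009,-6.45850,-0.76746
19,0.81524,1.69654,1.43857,2.37111,3.56103,0.41807,0.32631,-0.26956,0.21912,-11.93947,-6.65528,-0.83477
20,0.85107,1.74792,1.44445,2.40891,3.28221,0.38047,0.33246,-0.26116,0.19285,-12.07842,-6.78718,-0.88960
21,0.88756,1.79484,1.44992,2.45901,2.96734,0.36304,0.33774,-0.25240,0.16781,-12.19218,-6.85766,-0.93034
22,0.92488,1.83685,1.45522,2.51849,2.62607,0.35830,0.34228,-0.24350,0.14402,-12.31091,-6.87383,-0.95592
23,0.96313,1.87361,1.46050,2.58338,2.26901,0.35926,0.34619,-0.23469,0.12145,-12.46540,-6.84549,-0.96601
24,1.00236,1.90497,1.46580,2.64901,1.90688,0.36021,0.34958,-0.22613,0.10006,-12.68108,-6.78367,-0.96115
25,1.04254,1.93094,1.47110,2.71038,1.54978,0.35700,0.35253,-0.21800,0.07976,-12.97302,-6.69908,-0.94276
26,1.08358,1.95165,1.47630,2.76270,1.20657,0.34717,0.35511,-0.21039,0.06048,-13.34355,-6.60095,-0.91293
27,1.12531,1.96736,1.48132,2.80183,0.88441,0.32973,0.35737,-0.20337,0.04214,-13.78330,-6.49630,-0.87418
28,1.16750,1.97843,1.48602,2.82462,0.58860,0.30481,0.35936,-0.19698,0.02468,-14.27448,-6.38988,-0.82915
29,1.20990,1.98529,1.49031,2.82907,0.32263,0.27329,0.36112,-0.19122,0.00803,-14.79508,-6.28437,-0.78029
30,1.25222,1.98839,1.49409,2.81435,0.08830,0.23653,0.36267,-0.18608,-0.00786,-15.32259,-6.18093,-0.72973
31,1.29417,1.98823,1.49727,2.78009,-0.11124,0.19030,0.36404,-0.18150,-0.02301,-15.83941,-6.08144,-0.67783
32,1.33547,1.98532,1.49975,2.72801,-0.28003,0.14509,0.36526,-0.17745,-0.03746,-16.32453,-5.98411,-0.62824
33,1.37588,1.98008,1.50157,2.65997,-0.42015,0.10208,0.36635,-0.17387,-0.05122,-16.76552,-5.88716,-0.58147
34,1.41515,1.97295,1.50276,2.57793,-0.53287,0.06000,0.36733,-0.17069,-0.06432,-17.15521,-5.78997,-0.53731
35,1.45311,1.96430,1.50335,2.48459,-0.62277,0.02721,0.36821,-0.16788,-0.07678,-17.48606,-5.69203,-0.49827
36,1.48961,1.95444,1.50361,2.38474,-0.70549,0.04801,0.36901,-0.16536,-0.08858,-17.74108,-5.59303,-0.47789
37,1.52454,1.94356,1.50393,2.27671,-0.76022,0.04257,0.36973,-0.16308,-0.09976,-17.95306,-5.49291,-0.45182
38,1.55781,1.93202,1.50408,2.16318,-0.79386,0.02662,0.37040,-0.16101,-0.11032,-18.11609,-5.39171,-0.42451
39,1.58935,1.92011,1.50395,2.04631,-0.81022,0.00503,0.37101,-0.15913,-0.12028,-18.23070,-5.28973,-0.39716
40,1.61914,1.90801,1.50365,1.92849,-0.81551,-0.00882,0.37158,-0.15740,-0.12965,-18.29599,-5.18753,-0.37373
41,1.64718,1.89581,1.50348,1.81216,-0.81696,0.00195,0.37210,-0.15578,-0.13846,-18.31189,-5.08583,-0.35946
42,1.67347,1.88379,1.50299,1.69531,-0.79631,-0.03306,0.37259,-0.15429,-0.14671,-18.30661,-4.98442,-0.33213
43,1.69806,1.87190,1.50279,1.58271,-0.77914,-0.03045,0.37304,-0.15289,-0.15443,-18.25641,-4.88495,-0.31788
44,1.72099,1.86033,1.50258,1.47363,-0.75574,-0.03103,0.37346,-0.15157,-0.16163,-18.18142,-4.78732,-0.30363
45,1.74231,1.84913,1.50235,1.36888,-0.72866,-0.03069,0.37385,-0.15033,-0.16834,-18.08481,-4.69208,-0.29054
46,1.76210,1.83837,1.50212,1.26889,-0.69886,-0.03020,0.37423,-0.14917,-0.17458,-17.97116,-4.59966,-0.27830
47,1.78042,1.82807,1.50189,1.17394,-0.66713,-0.03024,0.37458,-0.14807,-0.18037,-17.84463,-4.51042,-0.26664
48,1.79737,1.81825,1.50167,1.08422,-0.63432,-0.03073,0.37491,-0.14705,-0.18574,-17.70876,-4.42464,-0.25553
49,1.81300,1.80892,1.50145,0.99984,-0.60127,-0.03099,0.37523,-0.14608,-0.19071,-17.56657,-4.34257,-0.24513
50,1.82742,1.80008,1.50125,0.92081,-0.56857,-0.03088,0.37555,-0.14518,-0.19530,,,
# any joint saturated: no
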